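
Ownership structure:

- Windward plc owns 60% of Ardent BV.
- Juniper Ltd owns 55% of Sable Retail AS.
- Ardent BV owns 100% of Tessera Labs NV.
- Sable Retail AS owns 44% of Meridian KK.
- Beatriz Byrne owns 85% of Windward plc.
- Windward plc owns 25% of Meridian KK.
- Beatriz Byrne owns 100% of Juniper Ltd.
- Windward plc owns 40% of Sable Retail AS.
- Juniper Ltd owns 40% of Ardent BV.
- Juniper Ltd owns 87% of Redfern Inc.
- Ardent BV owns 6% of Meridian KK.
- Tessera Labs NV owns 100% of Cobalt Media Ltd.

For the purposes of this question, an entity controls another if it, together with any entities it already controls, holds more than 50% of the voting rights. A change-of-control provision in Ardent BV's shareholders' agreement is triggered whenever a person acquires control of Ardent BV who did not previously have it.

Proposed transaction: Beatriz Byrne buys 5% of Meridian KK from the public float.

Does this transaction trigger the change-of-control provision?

No

The purchase changes only Beatriz's holdings, so Beatriz is the only person who could newly come to control Ardent.
Beatriz holds 85% of Windward, so Beatriz controls Windward.
Beatriz holds 100% of Juniper, so Beatriz controls Juniper.
Juniper and Windward together hold 40% + 60% = 100% of Ardent, so Beatriz controls Ardent.
So Beatriz already controls Ardent before the transaction.
After the purchase, Beatriz holds 5% of Meridian directly.
Beatriz controlled Ardent already, so this is not a new person acquiring control; every other person's position is unchanged or reduced.
No new person acquires control, so the clause is not triggered.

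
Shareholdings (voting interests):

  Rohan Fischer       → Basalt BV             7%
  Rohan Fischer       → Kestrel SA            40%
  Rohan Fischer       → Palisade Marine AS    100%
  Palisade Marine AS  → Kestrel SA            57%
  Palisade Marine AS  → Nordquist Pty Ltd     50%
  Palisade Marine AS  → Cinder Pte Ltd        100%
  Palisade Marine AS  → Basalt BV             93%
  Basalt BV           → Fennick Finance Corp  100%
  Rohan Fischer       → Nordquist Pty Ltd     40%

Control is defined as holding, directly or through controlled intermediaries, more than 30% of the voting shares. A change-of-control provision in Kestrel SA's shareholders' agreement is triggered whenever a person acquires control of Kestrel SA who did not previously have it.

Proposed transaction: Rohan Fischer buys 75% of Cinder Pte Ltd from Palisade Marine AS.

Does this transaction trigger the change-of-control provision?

No

The purchase adds only to Rohan's holdings (Palisade's stake shrinks), so Rohan is the only person who could newly come to control Kestrel.
Rohan holds 100% of Palisade, so Rohan controls Palisade.
Palisade and Rohan together hold 57% + 40% = 97% of Kestrel, so Rohan controls Kestrel.
So Rohan already controls Kestrel before the transaction.
After the purchase, Rohan holds 75% of Cinder directly, and Palisade's stake falls to 25%.
Rohan controlled Kestrel already, so this is not a new person acquiring control; every other person's position is unchanged or reduced.
No new person acquires control, so the clause is not triggered.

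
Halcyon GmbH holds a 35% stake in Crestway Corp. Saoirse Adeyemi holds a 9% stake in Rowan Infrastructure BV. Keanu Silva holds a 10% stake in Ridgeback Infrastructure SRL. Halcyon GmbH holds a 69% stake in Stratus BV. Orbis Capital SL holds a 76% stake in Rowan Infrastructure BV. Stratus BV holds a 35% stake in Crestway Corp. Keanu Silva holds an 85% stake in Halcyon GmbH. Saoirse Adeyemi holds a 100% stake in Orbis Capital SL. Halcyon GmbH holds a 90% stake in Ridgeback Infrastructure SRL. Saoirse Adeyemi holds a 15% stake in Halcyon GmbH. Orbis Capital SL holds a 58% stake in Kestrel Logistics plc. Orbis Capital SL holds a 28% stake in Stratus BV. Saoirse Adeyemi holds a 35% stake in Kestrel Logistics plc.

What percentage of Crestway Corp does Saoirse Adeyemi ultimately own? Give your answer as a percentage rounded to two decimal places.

18.67%

Saoirse reaches Crestway along 3 paths.
Via Halcyon: 15% × 35% = 5.25%.
Via Orbis → Stratus: 100% × 28% × 35% = 9.8%.
Via Halcyon → Stratus: 15% × 69% × 35% = 3.6225%.
Total: 5.25% + 9.8% + 3.6225% = 18.6725%.
Rounded: 18.67%.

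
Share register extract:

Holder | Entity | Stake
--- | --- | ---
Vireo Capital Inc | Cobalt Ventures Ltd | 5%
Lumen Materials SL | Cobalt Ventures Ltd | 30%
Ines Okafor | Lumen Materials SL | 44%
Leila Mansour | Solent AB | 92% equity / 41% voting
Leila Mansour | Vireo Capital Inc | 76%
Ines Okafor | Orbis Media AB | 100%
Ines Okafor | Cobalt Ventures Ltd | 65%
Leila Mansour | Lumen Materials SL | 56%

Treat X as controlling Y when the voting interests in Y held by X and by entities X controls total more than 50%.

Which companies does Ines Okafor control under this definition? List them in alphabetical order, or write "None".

Ines holds 65% of Cobalt, so Ines controls Cobalt.
Ines holds 100% of Orbis, so Ines controls Orbis.
No other company's threshold is met.

Cobalt Ventures Ltd, Orbis Media AB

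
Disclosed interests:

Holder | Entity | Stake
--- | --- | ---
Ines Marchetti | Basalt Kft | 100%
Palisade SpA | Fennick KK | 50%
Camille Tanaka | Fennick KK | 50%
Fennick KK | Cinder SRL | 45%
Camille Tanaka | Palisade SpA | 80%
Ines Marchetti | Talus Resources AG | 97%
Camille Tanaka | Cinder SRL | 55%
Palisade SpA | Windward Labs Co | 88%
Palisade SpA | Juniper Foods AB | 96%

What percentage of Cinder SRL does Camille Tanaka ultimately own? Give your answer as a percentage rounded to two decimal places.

Camille reaches Cinder along 3 paths.
Via Palisade → Fennick: 80% × 50% × 45% = 18%.
Via Fennick: 50% × 45% = 22.5%.
Direct stake: 55% = 55%.
Total: 18% + 22.5% + 55% = 95.5%.
Rounded: 95.50%.

95.50%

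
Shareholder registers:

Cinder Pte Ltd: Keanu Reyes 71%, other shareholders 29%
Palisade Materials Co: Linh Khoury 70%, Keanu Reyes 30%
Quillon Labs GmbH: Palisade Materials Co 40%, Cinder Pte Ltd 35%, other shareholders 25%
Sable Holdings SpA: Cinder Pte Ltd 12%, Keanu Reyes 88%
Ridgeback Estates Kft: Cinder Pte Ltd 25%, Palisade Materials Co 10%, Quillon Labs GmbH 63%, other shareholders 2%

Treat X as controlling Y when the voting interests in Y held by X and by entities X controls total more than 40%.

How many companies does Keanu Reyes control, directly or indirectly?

Keanu holds 71% of Cinder, so Keanu controls Cinder.
Cinder and Keanu together hold 12% + 88% = 100% of Sable, so Keanu controls Sable.
No other company's threshold is met.
Keanu controls 2 companies.

2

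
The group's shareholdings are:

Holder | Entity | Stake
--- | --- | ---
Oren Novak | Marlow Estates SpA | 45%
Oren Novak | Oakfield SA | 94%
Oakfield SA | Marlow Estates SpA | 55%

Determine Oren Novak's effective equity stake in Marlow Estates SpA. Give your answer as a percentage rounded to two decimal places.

Oren reaches Marlow along 2 paths.
Direct stake: 45% = 45%.
Via Oakfield: 94% × 55% = 51.7%.
Total: 45% + 51.7% = 96.7%.
Rounded: 96.70%.

96.70%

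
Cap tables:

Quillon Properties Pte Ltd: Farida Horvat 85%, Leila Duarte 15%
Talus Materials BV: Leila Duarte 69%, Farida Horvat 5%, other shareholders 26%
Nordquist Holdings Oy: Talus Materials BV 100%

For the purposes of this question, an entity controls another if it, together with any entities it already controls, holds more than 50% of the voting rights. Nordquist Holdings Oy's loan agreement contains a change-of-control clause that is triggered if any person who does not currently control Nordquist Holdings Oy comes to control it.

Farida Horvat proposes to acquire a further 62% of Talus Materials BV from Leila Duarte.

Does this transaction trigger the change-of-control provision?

Yes

The purchase adds only to Farida's holdings (Leila's stake shrinks), so Farida is the only person who could newly come to control Nordquist.
Farida holds 85% of Quillon, so Farida controls Quillon.
Neither Farida nor any entity Farida controls holds any voting interest in Nordquist.
So before the transaction, Farida does not control Nordquist.
After the purchase, Farida's direct stake in Talus rises to 5% + 62% = 67%, and Leila's stake falls to 7%.
Farida holds 67% of Talus, so Farida controls Talus.
Talus holds 100% of Nordquist, so Farida controls Nordquist.
Farida did not control Nordquist before and does after, so the clause is triggered.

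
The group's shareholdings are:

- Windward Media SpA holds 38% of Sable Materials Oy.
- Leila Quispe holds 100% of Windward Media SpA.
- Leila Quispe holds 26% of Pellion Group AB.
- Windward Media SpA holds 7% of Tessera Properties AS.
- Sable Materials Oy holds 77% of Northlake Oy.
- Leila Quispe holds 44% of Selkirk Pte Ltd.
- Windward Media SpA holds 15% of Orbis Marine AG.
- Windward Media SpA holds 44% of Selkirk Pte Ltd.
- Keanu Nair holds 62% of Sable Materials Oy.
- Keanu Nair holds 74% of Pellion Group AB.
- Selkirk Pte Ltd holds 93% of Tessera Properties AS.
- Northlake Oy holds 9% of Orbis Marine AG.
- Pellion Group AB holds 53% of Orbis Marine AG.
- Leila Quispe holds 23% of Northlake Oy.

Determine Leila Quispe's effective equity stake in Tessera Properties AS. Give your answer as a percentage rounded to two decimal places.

88.84%

Leila reaches Tessera along 3 paths.
Via Selkirk: 44% × 93% = 40.92%.
Via Windward → Selkirk: 100% × 44% × 93% = 40.92%.
Via Windward: 100% × 7% = 7%.
Total: 40.92% + 40.92% + 7% = 88.84%.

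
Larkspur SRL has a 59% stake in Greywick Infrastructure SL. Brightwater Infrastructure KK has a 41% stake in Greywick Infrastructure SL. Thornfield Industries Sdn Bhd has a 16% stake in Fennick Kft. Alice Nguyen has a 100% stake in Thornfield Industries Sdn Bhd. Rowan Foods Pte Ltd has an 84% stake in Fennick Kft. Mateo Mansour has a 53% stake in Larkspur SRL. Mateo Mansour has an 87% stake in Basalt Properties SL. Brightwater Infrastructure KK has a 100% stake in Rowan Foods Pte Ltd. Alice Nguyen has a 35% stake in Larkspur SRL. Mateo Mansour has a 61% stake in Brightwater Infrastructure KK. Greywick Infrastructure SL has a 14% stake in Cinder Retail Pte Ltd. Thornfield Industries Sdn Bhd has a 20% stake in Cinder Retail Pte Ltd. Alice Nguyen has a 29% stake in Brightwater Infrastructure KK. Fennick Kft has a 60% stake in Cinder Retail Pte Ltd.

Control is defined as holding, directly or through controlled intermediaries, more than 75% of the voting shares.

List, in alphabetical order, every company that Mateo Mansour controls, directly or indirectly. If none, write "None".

Basalt Properties SL

Mateo holds 87% of Basalt, so Mateo controls Basalt.
No other company's threshold is met.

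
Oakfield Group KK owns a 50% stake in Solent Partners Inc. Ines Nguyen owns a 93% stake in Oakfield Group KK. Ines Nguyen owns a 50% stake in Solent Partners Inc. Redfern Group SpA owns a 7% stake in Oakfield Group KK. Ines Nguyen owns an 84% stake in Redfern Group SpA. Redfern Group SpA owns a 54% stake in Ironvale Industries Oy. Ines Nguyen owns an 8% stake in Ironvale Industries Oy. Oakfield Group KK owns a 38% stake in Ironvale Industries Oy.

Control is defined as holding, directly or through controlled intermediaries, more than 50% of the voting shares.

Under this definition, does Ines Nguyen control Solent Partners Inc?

Ines holds 84% of Redfern, so Ines controls Redfern.
Ines and Redfern together hold 93% + 7% = 100% of Oakfield, so Ines controls Oakfield.
Oakfield and Ines together hold 50% + 50% = 100% of Solent, so Ines controls Solent.

Yes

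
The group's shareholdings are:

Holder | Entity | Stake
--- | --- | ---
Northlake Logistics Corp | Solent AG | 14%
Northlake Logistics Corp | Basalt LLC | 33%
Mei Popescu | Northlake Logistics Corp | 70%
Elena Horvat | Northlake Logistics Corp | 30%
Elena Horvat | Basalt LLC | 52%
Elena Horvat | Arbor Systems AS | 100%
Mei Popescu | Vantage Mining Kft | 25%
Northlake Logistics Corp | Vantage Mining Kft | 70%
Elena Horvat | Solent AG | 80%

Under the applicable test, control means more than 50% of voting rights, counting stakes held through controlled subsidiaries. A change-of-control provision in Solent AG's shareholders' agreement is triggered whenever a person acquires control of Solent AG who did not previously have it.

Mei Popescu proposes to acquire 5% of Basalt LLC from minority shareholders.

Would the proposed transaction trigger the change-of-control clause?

The purchase changes only Mei's holdings, so Mei is the only person who could newly come to control Solent.
Mei holds 70% of Northlake, so Mei controls Northlake.
Mei and Northlake together hold 25% + 70% = 95% of Vantage, so Mei controls Vantage.
In Solent, Mei's side holds only 14%, not > 50%.
So before the transaction, Mei does not control Solent.
After the purchase, Mei holds 5% of Basalt directly.
Mei's side now holds 33% + 5% = 38% of Basalt, not > 50%, so Mei still does not control Basalt.
After the transaction, Mei's side holds 14% of Solent, not > 50%, so Mei still does not control Solent.
No new person acquires control, so the clause is not triggered.

No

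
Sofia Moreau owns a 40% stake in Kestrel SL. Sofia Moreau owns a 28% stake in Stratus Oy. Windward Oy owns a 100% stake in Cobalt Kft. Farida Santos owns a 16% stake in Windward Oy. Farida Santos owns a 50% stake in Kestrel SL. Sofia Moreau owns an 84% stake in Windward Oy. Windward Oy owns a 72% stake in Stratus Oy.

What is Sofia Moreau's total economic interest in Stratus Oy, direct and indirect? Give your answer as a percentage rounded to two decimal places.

88.48%

Sofia reaches Stratus along 2 paths.
Via Windward: 84% × 72% = 60.48%.
Direct stake: 28% = 28%.
Total: 60.48% + 28% = 88.48%.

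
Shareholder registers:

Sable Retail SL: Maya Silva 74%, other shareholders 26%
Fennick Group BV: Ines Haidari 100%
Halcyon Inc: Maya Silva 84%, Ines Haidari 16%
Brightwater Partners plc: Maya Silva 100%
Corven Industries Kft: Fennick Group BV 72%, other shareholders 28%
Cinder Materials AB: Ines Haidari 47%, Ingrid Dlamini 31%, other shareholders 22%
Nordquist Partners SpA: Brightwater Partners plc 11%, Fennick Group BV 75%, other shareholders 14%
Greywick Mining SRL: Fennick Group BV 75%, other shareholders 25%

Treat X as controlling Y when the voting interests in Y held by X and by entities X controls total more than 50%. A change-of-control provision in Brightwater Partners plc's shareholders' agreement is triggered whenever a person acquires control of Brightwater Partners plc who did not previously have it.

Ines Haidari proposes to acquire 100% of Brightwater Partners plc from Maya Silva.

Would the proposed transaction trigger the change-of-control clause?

Yes

The purchase adds only to Ines's holdings (Maya's stake shrinks), so Ines is the only person who could newly come to control Brightwater.
Ines holds 100% of Fennick, so Ines controls Fennick.
Fennick holds 72% of Corven, so Ines controls Corven.
Fennick holds 75% of Nordquist, so Ines controls Nordquist.
Fennick holds 75% of Greywick, so Ines controls Greywick.
Neither Ines nor any entity Ines controls holds any voting interest in Brightwater.
So before the transaction, Ines does not control Brightwater.
After the purchase, Ines holds 100% of Brightwater directly, and Maya's stake falls to 0%.
Ines holds 100% of Brightwater, so Ines controls Brightwater.
Ines did not control Brightwater before and does after, so the clause is triggered.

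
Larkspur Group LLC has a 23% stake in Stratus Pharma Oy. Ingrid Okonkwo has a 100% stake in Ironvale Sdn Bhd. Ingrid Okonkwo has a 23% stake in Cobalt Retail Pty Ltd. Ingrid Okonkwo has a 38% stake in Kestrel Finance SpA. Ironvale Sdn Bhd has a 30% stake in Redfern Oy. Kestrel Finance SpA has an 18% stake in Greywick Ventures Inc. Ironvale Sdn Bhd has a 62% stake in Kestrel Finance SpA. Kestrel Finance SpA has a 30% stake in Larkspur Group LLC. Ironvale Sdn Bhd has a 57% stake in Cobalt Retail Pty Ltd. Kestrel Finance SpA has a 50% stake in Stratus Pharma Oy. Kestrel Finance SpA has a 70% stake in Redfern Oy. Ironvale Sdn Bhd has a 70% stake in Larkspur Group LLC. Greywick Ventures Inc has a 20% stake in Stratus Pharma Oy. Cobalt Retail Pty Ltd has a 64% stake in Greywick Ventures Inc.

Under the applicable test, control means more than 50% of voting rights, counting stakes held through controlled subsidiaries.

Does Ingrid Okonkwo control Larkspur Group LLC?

Ingrid holds 100% of Ironvale, so Ingrid controls Ironvale.
Ironvale and Ingrid together hold 62% + 38% = 100% of Kestrel, so Ingrid controls Kestrel.
Ironvale and Kestrel together hold 70% + 30% = 100% of Larkspur, so Ingrid controls Larkspur.

Yes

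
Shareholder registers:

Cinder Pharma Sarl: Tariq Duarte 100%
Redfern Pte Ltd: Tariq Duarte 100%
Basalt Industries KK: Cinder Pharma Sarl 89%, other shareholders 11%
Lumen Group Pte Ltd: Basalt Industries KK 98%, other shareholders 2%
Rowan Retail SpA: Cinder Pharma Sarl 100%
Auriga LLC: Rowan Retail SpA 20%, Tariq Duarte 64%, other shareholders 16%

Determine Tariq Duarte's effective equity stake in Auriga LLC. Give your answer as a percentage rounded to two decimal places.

84.00%

Tariq reaches Auriga along 2 paths.
Via Cinder → Rowan: 100% × 100% × 20% = 20%.
Direct stake: 64% = 64%.
Total: 20% + 64% = 84%.
Rounded: 84.00%.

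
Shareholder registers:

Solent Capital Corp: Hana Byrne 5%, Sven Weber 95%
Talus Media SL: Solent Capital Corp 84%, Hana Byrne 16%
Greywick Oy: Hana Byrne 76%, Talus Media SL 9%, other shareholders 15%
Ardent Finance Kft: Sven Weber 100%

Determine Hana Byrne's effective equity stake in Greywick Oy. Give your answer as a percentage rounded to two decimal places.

Hana reaches Greywick along 3 paths.
Direct stake: 76% = 76%.
Via Solent → Talus: 5% × 84% × 9% = 0.378%.
Via Talus: 16% × 9% = 1.44%.
Total: 76% + 0.378% + 1.44% = 77.818%.
Rounded: 77.82%.

77.82%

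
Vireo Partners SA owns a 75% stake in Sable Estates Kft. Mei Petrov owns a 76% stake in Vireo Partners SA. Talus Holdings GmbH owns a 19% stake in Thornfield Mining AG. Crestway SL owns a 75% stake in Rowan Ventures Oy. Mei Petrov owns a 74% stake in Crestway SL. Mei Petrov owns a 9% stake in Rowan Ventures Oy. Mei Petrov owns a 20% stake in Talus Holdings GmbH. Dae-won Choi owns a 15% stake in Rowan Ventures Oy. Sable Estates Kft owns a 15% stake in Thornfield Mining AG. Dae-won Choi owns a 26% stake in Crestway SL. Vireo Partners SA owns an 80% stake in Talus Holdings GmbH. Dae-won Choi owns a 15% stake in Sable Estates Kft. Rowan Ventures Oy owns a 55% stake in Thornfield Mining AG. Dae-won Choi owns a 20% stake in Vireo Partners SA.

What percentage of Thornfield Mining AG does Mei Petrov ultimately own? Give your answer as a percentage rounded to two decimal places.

59.38%

Mei reaches Thornfield along 5 paths.
Via Crestway → Rowan: 74% × 75% × 55% = 30.525%.
Via Rowan: 9% × 55% = 4.95%.
Via Vireo → Sable: 76% × 75% × 15% = 8.55%.
Via Talus: 20% × 19% = 3.8%.
Via Vireo → Talus: 76% × 80% × 19% = 11.552%.
Total: 30.525% + 4.95% + 8.55% + 3.8% + 11.552% = 59.377%.
Rounded: 59.38%.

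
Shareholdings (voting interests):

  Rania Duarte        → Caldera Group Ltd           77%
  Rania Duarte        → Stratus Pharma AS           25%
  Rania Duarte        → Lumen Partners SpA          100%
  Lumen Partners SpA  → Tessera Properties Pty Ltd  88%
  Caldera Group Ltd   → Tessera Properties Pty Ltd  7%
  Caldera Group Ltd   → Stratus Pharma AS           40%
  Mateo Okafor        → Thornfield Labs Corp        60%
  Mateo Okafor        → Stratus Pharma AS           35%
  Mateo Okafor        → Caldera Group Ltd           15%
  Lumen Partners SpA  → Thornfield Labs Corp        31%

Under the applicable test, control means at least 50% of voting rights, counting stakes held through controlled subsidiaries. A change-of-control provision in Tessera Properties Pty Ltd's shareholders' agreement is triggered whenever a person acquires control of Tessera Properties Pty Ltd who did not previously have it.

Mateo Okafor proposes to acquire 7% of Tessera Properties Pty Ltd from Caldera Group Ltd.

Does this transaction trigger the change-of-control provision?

The purchase adds only to Mateo's holdings (Caldera's stake shrinks), so Mateo is the only person who could newly come to control Tessera.
Mateo holds 60% of Thornfield, so Mateo controls Thornfield.
Neither Mateo nor any entity Mateo controls holds any voting interest in Tessera.
So before the transaction, Mateo does not control Tessera.
After the purchase, Mateo holds 7% of Tessera directly, and Caldera's stake falls to 0%.
After the transaction, Mateo's side holds 7% of Tessera, not ≥ 50%, so Mateo still does not control Tessera.
No new person acquires control, so the clause is not triggered.

No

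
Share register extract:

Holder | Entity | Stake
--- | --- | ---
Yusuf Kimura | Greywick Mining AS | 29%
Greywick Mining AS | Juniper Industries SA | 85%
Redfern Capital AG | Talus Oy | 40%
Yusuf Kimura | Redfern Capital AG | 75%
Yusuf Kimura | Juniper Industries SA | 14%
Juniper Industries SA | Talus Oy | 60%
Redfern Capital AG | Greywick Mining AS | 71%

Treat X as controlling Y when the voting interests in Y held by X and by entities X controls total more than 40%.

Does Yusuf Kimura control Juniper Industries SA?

Yusuf holds 75% of Redfern, so Yusuf controls Redfern.
Yusuf and Redfern together hold 29% + 71% = 100% of Greywick, so Yusuf controls Greywick.
Yusuf and Greywick together hold 14% + 85% = 99% of Juniper, so Yusuf controls Juniper.

Yes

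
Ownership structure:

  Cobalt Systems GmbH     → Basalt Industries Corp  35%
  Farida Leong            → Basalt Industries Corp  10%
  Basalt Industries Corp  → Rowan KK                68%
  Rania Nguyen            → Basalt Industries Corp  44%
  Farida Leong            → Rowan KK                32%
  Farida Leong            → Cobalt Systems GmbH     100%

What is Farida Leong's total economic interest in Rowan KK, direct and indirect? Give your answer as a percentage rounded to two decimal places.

62.60%

Farida reaches Rowan along 3 paths.
Via Cobalt → Basalt: 100% × 35% × 68% = 23.8%.
Via Basalt: 10% × 68% = 6.8%.
Direct stake: 32% = 32%.
Total: 23.8% + 6.8% + 32% = 62.6%.
Rounded: 62.60%.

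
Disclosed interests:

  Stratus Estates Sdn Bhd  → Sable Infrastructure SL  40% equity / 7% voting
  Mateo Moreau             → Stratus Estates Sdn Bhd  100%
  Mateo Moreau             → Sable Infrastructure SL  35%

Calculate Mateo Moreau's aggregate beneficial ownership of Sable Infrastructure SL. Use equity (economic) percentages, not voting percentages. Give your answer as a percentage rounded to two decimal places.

Mateo reaches Sable along 2 paths.
Via Stratus: 100% × 40% = 40%.
Direct stake: 35% = 35%.
Total: 40% + 35% = 75%.
Rounded: 75.00%.

75.00%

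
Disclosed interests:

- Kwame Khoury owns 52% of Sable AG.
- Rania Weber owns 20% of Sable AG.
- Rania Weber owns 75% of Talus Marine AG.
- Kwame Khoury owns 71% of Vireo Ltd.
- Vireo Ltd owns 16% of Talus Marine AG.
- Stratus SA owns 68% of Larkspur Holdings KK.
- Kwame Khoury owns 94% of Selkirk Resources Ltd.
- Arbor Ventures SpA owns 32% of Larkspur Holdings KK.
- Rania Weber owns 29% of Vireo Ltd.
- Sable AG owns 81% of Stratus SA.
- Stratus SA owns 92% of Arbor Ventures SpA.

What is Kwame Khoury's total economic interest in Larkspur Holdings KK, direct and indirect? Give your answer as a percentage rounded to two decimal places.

Kwame reaches Larkspur along 2 paths.
Via Sable → Stratus: 52% × 81% × 68% = 28.6416%.
Via Sable → Stratus → Arbor: 52% × 81% × 92% × 32% = 12.400128%.
Total: 28.6416% + 12.400128% = 41.041728%.
Rounded: 41.04%.

41.04%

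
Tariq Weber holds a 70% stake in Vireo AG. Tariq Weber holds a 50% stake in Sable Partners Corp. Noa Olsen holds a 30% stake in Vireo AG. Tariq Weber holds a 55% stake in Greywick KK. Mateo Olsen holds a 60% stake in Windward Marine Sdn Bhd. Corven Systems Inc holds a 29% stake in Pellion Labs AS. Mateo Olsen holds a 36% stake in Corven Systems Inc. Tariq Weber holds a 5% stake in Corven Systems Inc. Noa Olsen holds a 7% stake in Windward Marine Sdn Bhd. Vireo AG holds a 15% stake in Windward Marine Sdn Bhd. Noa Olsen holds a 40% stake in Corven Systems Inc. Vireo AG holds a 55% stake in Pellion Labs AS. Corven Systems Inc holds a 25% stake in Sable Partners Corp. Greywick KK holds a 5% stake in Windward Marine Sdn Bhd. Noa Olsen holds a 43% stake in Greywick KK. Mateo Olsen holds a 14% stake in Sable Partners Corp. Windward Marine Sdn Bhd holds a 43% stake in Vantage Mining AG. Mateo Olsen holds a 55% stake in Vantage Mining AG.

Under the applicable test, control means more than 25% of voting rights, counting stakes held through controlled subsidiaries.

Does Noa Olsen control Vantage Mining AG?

Yes

Noa holds 30% of Vireo, so Noa controls Vireo.
Noa holds 43% of Greywick, so Noa controls Greywick.
Vireo and Greywick and Noa together hold 15% + 5% + 7% = 27% of Windward, so Noa controls Windward.
Windward holds 43% of Vantage, so Noa controls Vantage.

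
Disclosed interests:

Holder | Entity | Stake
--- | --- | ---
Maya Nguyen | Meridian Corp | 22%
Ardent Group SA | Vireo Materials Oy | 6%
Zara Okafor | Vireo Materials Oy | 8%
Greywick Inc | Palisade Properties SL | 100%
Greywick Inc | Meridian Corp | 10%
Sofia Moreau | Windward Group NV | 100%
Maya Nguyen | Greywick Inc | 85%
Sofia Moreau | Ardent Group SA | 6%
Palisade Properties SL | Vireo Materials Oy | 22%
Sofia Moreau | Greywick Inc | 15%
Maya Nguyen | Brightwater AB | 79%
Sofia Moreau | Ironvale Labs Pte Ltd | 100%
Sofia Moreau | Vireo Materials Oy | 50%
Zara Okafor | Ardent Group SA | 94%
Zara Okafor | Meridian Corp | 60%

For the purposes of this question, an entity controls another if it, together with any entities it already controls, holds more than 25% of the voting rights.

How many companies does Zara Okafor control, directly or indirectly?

2

Zara holds 94% of Ardent, so Zara controls Ardent.
Zara holds 60% of Meridian, so Zara controls Meridian.
No other company's threshold is met.
Zara controls 2 companies.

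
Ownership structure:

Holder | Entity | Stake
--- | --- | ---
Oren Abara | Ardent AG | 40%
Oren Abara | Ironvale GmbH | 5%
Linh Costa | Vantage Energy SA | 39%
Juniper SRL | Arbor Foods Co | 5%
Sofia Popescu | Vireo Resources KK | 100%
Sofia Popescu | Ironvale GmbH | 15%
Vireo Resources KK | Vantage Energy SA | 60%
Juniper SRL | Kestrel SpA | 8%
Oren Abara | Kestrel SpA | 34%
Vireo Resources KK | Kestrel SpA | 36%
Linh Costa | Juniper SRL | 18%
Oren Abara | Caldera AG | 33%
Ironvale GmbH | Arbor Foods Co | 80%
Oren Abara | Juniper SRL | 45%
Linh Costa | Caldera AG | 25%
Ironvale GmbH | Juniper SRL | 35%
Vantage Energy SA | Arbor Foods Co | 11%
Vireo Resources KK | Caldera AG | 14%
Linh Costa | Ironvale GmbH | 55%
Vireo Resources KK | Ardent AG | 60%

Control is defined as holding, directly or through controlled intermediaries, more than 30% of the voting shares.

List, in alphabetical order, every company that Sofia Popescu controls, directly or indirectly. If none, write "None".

Sofia holds 100% of Vireo, so Sofia controls Vireo.
Vireo holds 60% of Vantage, so Sofia controls Vantage.
Vireo holds 36% of Kestrel, so Sofia controls Kestrel.
Vireo holds 60% of Ardent, so Sofia controls Ardent.
No other company's threshold is met.

Ardent AG, Kestrel SpA, Vantage Energy SA, Vireo Resources KK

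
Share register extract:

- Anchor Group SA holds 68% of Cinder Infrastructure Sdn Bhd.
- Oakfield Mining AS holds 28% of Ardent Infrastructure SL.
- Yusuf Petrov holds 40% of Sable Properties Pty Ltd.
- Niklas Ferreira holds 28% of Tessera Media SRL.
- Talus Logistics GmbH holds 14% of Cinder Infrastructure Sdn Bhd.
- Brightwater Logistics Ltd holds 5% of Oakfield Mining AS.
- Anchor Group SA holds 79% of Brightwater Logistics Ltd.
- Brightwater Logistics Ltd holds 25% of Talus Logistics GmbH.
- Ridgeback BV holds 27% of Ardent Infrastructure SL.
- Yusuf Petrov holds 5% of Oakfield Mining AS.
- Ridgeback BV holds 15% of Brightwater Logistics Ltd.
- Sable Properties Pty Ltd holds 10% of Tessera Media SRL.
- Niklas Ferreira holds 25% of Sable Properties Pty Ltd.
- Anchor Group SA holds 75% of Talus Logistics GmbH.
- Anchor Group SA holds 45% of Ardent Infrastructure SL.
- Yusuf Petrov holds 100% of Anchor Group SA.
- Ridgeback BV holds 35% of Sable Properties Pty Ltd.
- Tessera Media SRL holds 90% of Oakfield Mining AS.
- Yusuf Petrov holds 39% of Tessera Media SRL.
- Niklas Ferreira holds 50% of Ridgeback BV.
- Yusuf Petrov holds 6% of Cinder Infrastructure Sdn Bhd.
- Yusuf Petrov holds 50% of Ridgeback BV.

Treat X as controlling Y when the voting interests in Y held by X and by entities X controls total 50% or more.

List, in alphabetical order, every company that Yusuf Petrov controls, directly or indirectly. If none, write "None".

Yusuf holds 50% of Ridgeback, so Yusuf controls Ridgeback.
Yusuf holds 100% of Anchor, so Yusuf controls Anchor.
Ridgeback and Yusuf together hold 35% + 40% = 75% of Sable, so Yusuf controls Sable.
Anchor and Ridgeback together hold 79% + 15% = 94% of Brightwater, so Yusuf controls Brightwater.
Anchor and Brightwater together hold 75% + 25% = 100% of Talus, so Yusuf controls Talus.
Anchor and Ridgeback together hold 45% + 27% = 72% of Ardent, so Yusuf controls Ardent.
Anchor and Yusuf and Talus together hold 68% + 6% + 14% = 88% of Cinder, so Yusuf controls Cinder.
No other company's threshold is met.

Anchor Group SA, Ardent Infrastructure SL, Brightwater Logistics Ltd, Cinder Infrastructure Sdn Bhd, Ridgeback BV, Sable Properties Pty Ltd, Talus Logistics GmbH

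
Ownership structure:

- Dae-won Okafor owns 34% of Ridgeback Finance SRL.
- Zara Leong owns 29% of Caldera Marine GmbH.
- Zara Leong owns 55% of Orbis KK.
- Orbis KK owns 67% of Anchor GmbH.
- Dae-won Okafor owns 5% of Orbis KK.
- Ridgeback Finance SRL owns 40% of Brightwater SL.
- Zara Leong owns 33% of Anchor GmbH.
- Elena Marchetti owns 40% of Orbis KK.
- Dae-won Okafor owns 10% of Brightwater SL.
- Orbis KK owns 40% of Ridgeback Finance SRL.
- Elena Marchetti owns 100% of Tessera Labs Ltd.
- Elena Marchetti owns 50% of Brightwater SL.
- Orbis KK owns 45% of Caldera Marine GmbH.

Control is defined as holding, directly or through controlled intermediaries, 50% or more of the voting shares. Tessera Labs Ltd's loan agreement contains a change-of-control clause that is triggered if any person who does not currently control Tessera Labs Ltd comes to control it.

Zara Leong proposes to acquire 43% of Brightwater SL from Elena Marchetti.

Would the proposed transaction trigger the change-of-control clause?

The purchase adds only to Zara's holdings (Elena's stake shrinks), so Zara is the only person who could newly come to control Tessera.
Zara holds 55% of Orbis, so Zara controls Orbis.
Zara and Orbis together hold 33% + 67% = 100% of Anchor, so Zara controls Anchor.
Zara and Orbis together hold 29% + 45% = 74% of Caldera, so Zara controls Caldera.
Neither Zara nor any entity Zara controls holds any voting interest in Tessera.
So before the transaction, Zara does not control Tessera.
After the purchase, Zara holds 43% of Brightwater directly, and Elena's stake falls to 7%.
Zara's side now holds 43% of Brightwater, not ≥ 50%, so Zara still does not control Brightwater.
After the transaction, neither Zara nor any entity Zara controls holds a voting interest in Tessera, so Zara still does not control it.
No new person acquires control, so the clause is not triggered.

No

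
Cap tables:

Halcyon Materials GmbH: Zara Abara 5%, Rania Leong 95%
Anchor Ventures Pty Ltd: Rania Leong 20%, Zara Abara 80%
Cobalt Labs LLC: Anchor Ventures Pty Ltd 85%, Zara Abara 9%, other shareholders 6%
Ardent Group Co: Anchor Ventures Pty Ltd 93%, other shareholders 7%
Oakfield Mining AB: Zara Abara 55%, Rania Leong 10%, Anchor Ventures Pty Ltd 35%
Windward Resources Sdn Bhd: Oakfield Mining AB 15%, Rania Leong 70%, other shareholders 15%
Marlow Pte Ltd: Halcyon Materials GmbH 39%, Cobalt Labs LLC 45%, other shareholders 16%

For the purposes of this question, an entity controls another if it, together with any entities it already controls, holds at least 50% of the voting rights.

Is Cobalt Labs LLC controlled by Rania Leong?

Rania holds 95% of Halcyon, so Rania controls Halcyon.
Rania holds 70% of Windward, so Rania controls Windward.
Neither Rania nor any entity Rania controls holds any voting interest in Cobalt.
So Rania does not control Cobalt.

No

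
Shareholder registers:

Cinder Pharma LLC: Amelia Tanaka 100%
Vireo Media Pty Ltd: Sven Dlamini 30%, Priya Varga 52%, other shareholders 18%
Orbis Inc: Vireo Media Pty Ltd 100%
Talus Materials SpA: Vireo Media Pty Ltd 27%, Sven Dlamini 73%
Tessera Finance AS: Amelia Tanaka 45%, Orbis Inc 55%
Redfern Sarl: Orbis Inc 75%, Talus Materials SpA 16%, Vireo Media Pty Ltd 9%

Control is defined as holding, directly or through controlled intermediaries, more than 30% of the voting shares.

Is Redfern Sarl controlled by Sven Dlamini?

Sven holds 73% of Talus, so Sven controls Talus.
In Redfern, Sven's side holds only 16%, not > 30%.
So Sven does not control Redfern.

No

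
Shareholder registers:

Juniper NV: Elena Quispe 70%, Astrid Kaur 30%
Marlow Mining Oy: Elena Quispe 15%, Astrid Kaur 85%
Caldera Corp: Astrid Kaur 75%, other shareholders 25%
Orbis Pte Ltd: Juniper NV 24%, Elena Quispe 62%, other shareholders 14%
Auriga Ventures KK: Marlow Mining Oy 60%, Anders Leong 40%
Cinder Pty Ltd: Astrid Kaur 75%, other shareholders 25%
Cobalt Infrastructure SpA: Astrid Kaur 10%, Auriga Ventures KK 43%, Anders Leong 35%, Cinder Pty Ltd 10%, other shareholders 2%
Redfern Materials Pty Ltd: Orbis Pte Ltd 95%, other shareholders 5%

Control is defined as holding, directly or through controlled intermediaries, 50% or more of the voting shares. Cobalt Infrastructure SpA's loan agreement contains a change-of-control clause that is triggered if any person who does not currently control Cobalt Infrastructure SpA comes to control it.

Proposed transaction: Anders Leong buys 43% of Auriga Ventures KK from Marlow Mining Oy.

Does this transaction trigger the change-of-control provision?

The purchase adds only to Anders's holdings (Marlow's stake shrinks), so Anders is the only person who could newly come to control Cobalt.
Anders's largest direct stake is 40% in Auriga, which does not meet the threshold, so Anders controls no company.
In Cobalt, Anders's side holds only 35%, not ≥ 50%.
So before the transaction, Anders does not control Cobalt.
After the purchase, Anders's direct stake in Auriga rises to 40% + 43% = 83%, and Marlow's stake falls to 17%.
Anders holds 83% of Auriga, so Anders controls Auriga.
Auriga and Anders together hold 43% + 35% = 78% of Cobalt, so Anders controls Cobalt.
Anders did not control Cobalt before and does after, so the clause is triggered.

Yes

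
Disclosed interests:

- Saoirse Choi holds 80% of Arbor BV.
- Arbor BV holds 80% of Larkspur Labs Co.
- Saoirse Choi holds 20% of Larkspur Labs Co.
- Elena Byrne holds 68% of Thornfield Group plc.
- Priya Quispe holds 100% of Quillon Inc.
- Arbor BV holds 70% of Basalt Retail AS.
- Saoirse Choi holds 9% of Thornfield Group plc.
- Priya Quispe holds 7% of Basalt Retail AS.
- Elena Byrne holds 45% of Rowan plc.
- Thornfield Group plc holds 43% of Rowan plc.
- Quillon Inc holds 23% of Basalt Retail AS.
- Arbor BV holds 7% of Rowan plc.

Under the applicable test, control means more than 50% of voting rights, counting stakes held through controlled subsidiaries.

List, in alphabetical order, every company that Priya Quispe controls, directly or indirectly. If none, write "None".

Priya holds 100% of Quillon, so Priya controls Quillon.
No other company's threshold is met.

Quillon Inc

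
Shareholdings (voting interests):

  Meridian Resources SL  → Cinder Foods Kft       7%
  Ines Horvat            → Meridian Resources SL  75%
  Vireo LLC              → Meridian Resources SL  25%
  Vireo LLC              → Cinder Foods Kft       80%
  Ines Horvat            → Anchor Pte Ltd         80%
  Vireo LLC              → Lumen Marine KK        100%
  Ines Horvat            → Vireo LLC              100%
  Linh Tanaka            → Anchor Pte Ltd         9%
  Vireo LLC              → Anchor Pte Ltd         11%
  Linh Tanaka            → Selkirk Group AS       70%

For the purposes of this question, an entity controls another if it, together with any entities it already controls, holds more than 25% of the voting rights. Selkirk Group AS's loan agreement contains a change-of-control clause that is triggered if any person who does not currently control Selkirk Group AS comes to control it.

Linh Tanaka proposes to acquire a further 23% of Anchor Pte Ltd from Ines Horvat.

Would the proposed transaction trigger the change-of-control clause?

No

The purchase adds only to Linh's holdings (Ines's stake shrinks), so Linh is the only person who could newly come to control Selkirk.
Linh holds 70% of Selkirk, so Linh controls Selkirk.
So Linh already controls Selkirk before the transaction.
After the purchase, Linh's direct stake in Anchor rises to 9% + 23% = 32%, and Ines's stake falls to 57%.
Linh controlled Selkirk already, so this is not a new person acquiring control; every other person's position is unchanged or reduced.
No new person acquires control, so the clause is not triggered.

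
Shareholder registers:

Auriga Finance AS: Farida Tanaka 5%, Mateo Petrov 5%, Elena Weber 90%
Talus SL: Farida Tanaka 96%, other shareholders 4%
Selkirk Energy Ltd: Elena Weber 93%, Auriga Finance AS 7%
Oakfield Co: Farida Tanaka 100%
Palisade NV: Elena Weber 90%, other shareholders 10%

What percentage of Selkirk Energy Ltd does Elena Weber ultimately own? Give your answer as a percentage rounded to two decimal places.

Elena reaches Selkirk along 2 paths.
Direct stake: 93% = 93%.
Via Auriga: 90% × 7% = 6.3%.
Total: 93% + 6.3% = 99.3%.
Rounded: 99.30%.

99.30%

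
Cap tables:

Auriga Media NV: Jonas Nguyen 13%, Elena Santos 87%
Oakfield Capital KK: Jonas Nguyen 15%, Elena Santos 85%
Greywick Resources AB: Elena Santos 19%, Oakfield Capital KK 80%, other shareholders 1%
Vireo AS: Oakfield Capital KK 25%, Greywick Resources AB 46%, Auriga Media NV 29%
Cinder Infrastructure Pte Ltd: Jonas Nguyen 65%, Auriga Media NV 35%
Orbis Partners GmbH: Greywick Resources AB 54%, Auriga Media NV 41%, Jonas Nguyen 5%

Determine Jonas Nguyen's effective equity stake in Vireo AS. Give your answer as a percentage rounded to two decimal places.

13.04%

Jonas reaches Vireo along 3 paths.
Via Oakfield: 15% × 25% = 3.75%.
Via Oakfield → Greywick: 15% × 80% × 46% = 5.52%.
Via Auriga: 13% × 29% = 3.77%.
Total: 3.75% + 5.52% + 3.77% = 13.04%.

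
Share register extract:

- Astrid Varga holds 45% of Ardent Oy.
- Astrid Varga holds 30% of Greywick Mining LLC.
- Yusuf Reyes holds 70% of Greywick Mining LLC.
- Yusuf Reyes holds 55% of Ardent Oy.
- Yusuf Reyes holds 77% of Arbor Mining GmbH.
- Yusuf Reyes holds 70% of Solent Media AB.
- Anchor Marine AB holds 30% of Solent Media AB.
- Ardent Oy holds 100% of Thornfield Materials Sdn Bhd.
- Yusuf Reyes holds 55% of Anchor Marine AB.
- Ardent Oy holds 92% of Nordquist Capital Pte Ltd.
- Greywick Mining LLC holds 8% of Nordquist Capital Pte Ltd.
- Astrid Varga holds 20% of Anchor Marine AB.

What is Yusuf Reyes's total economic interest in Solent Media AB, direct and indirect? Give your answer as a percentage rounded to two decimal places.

86.50%

Yusuf reaches Solent along 2 paths.
Direct stake: 70% = 70%.
Via Anchor: 55% × 30% = 16.5%.
Total: 70% + 16.5% = 86.5%.
Rounded: 86.50%.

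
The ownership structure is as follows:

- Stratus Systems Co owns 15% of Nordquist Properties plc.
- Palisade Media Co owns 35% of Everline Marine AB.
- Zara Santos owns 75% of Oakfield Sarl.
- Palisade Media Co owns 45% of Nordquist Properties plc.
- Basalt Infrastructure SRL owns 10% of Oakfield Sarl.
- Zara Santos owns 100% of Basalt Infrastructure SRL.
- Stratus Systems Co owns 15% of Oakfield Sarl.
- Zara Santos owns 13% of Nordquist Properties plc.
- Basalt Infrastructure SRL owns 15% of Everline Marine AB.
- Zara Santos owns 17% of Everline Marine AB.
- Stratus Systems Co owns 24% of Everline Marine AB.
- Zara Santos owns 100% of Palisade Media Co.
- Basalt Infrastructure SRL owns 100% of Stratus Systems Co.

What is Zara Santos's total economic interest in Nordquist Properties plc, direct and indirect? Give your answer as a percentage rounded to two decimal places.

Zara reaches Nordquist along 3 paths.
Direct stake: 13% = 13%.
Via Basalt → Stratus: 100% × 100% × 15% = 15%.
Via Palisade: 100% × 45% = 45%.
Total: 13% + 15% + 45% = 73%.
Rounded: 73.00%.

73.00%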